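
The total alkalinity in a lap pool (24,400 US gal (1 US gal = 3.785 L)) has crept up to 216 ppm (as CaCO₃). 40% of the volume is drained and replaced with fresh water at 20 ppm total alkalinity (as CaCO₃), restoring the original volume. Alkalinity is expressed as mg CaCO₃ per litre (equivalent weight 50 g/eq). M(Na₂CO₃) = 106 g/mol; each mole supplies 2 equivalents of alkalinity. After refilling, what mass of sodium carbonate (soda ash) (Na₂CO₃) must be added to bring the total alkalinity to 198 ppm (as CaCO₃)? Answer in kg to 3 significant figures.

Volume: 24,400 US gal × 3.785 L/gal = 92,354 L.
After draining 40% and refilling: 216 × 0.60 + 20 × 0.40 = 137.6 ppm.
Deficit to target: 198 − 137.6 = 60.4 mg/L.
As CaCO₃: 60.4 mg/L × 92,354 L = 5578 g; ÷ 50 g/eq ÷ 2 = 55.78 mol Na₂CO₃.
Mass: 55.78 × 106 = 5913 g.

5.91 kg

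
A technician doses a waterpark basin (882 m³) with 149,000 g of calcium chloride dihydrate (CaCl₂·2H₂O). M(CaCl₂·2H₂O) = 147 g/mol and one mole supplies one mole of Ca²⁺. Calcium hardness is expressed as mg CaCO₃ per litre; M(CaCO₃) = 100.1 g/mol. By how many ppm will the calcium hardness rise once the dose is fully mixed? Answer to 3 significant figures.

115 ppm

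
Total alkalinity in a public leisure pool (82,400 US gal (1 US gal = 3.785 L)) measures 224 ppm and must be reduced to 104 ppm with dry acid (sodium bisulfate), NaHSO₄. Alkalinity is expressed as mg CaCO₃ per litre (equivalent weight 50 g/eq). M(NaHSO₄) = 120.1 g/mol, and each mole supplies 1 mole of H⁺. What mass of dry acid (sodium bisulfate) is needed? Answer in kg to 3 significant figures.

89.9 kg

Volume: 82,400 US gal × 3.785 L/gal = 311,884 L.
Alkalinity to neutralize: (224 − 104) = 120 mg/L as CaCO₃ × 311,884 L = 37,430 g as CaCO₃.
Equivalents of H⁺ required: 37,430 ÷ 50 g/eq = 748.5 eq = 748.5 mol NaHSO₄.
Mass of NaHSO₄: 748.5 × 120.1 = 89,900 g.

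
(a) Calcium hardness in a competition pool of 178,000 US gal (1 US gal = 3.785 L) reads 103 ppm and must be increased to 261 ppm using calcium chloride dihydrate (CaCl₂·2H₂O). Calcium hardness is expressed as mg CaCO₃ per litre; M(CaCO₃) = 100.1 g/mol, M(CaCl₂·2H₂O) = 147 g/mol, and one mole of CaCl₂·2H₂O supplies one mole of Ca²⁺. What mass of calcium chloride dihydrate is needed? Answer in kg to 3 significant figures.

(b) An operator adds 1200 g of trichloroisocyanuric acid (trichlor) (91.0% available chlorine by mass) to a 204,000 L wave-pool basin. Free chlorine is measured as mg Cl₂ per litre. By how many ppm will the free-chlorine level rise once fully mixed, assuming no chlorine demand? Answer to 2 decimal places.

(a) Volume: 178,000 US gal × 3.785 L/gal = 673,730 L.
(a) Hardness to add: (261 − 103) = 158 mg/L as CaCO₃ × 673,730 L = 106,400 g as CaCO₃.
(a) Moles of Ca²⁺ (1 mol Ca²⁺ ≡ 1 mol CaCO₃): 106,400 / 100.1 g/mol = 1063 mol.
(a) Mass of CaCl₂·2H₂O: 1063 × 147 = 156,300 g.

(b) Available chlorine delivered: 1200 g × 0.91 = 1092 g as Cl₂.
(b) Concentration rise: 1092 g / 204,000 L = 5.353 mg/L = 5.35 ppm.

(a) 156 kg; (b) 5.35 ppm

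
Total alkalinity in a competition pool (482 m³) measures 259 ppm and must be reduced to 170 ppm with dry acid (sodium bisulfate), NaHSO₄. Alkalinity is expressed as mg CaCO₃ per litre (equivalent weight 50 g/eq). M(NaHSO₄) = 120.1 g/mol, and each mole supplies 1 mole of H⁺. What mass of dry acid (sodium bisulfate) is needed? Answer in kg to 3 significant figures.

Volume: 482 m³ = 482,000 L.
Alkalinity to neutralize: (259 − 170) = 89 mg/L as CaCO₃ × 482,000 L = 42,900 g as CaCO₃.
Equivalents of H⁺ required: 42,900 ÷ 50 g/eq = 858 eq = 858 mol NaHSO₄.
Mass of NaHSO₄: 858 × 120.1 = 103,000 g.

103 kg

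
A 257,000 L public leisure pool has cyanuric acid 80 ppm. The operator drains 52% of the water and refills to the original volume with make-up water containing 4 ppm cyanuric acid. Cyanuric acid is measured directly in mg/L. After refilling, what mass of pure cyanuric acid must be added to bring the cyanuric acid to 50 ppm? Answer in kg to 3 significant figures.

2.45 kg

After draining 52% and refilling: 80 × 0.48 + 4 × 0.52 = 40.48 ppm.
Deficit to target: 50 − 40.48 = 9.52 mg/L.
Mass: 9.52 mg/L × 257,000 L = 2447 g cyanuric acid.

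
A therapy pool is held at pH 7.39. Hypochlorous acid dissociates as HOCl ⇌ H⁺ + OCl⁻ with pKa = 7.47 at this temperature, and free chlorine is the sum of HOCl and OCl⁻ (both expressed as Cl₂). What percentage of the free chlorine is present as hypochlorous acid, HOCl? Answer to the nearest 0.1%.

54.6%

[OCl⁻]/[HOCl] = 10^(pH − pKa) = 10^(7.39 − 7.47) = 10^-0.08 = 0.8318.
Fraction as HOCl = 1 / (1 + 0.8318) = 0.5459.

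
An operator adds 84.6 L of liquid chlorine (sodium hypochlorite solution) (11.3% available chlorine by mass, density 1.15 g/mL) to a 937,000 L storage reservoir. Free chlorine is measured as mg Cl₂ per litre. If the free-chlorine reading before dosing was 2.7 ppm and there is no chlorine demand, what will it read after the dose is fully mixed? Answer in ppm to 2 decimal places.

Mass of solution: 84.6 L × 1000 mL/L × 1.15 g/mL = 97,290 g.
Available chlorine delivered: 97,290 g × 0.113 = 10,990 g as Cl₂.
Concentration rise: 10,990 g / 937,000 L = 11.73 mg/L = 11.73 ppm.
Final FC: 2.7 + 11.73 = 14.43 ppm.

14.43 ppm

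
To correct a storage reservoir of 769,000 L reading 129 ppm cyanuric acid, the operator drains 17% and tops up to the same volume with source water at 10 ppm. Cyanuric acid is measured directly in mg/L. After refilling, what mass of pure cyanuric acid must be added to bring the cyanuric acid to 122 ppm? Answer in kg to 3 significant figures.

10.2 kg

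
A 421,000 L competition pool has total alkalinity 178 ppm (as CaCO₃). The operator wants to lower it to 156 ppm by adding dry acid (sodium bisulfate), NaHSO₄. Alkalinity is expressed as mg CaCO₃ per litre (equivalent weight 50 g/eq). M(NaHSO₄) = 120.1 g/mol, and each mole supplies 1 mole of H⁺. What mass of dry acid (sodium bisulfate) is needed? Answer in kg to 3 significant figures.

22.2 kg

Alkalinity to neutralize: (178 − 156) = 22 mg/L as CaCO₃ × 421,000 L = 9262 g as CaCO₃.
Equivalents of H⁺ required: 9262 ÷ 50 g/eq = 185.2 eq = 185.2 mol NaHSO₄.
Mass of NaHSO₄: 185.2 × 120.1 = 22,250 g.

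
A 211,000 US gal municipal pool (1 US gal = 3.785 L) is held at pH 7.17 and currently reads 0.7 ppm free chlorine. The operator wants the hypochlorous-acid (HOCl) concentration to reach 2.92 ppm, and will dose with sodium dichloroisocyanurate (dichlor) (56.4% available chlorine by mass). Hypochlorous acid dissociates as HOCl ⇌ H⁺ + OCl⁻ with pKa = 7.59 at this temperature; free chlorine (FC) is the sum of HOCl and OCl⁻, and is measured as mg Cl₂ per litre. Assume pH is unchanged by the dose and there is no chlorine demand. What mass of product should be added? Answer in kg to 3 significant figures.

Volume: 211,000 US gal × 3.785 L/gal = 798,635 L.
[OCl⁻]/[HOCl] = 10^(pH − pKa) = 10^(7.17 − 7.59) = 0.3802; fraction as HOCl = 1/(1 + 0.3802) = 0.7245.
Free chlorine required for 2.92 ppm HOCl: 2.92 / 0.7245 = 4.03 ppm.
FC to add: 4.03 − 0.7 = 3.33 mg/L as Cl₂.
Cl₂ equivalent: 3.33 mg/L × 798,635 L = 2660 g.
Product at 56.4% available Cl: 2660 / 0.564 = 4716 g.

4.72 kg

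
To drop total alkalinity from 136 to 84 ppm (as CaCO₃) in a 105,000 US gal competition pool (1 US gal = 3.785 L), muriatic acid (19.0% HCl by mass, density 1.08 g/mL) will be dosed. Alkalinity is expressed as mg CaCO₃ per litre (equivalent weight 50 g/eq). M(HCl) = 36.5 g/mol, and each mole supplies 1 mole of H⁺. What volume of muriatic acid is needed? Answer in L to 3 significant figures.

73.5 L

Volume: 105,000 US gal × 3.785 L/gal = 397,425 L.
Alkalinity to neutralize: (136 − 84) = 52 mg/L as CaCO₃ × 397,425 L = 20,670 g as CaCO₃.
Equivalents of H⁺ required: 20,670 ÷ 50 g/eq = 413.3 eq = 413.3 mol HCl.
Mass of HCl: 413.3 × 36.5 = 15,090 g.
Mass of 19.0% solution: 15,090 / 0.19 = 79,400 g.
Volume: 79,400 g ÷ 1.08 g/mL = 73,520 mL.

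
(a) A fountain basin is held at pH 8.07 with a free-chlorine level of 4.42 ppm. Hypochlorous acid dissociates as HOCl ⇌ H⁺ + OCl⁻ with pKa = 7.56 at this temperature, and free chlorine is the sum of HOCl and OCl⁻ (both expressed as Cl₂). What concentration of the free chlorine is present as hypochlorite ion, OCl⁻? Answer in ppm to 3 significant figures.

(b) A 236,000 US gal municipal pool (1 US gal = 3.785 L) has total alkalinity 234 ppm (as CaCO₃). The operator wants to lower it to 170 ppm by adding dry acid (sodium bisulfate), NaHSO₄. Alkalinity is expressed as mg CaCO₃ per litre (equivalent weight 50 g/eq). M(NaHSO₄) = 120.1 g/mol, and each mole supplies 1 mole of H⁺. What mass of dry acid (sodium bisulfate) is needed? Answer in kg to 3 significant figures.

(a) 3.38 ppm; (b) 137 kg

(a) [OCl⁻]/[HOCl] = 10^(pH − pKa) = 10^(8.07 − 7.56) = 10^0.51 = 3.236.
(a) Fraction as HOCl = 1 / (1 + 3.236) = 0.2361.
(a) OCl⁻ = (1 − 0.2361) × 4.42 ppm = 3.377 ppm.

(b) Volume: 236,000 US gal × 3.785 L/gal = 893,260 L.
(b) Alkalinity to neutralize: (234 − 170) = 64 mg/L as CaCO₃ × 893,260 L = 57,170 g as CaCO₃.
(b) Equivalents of H⁺ required: 57,170 ÷ 50 g/eq = 1143 eq = 1143 mol NaHSO₄.
(b) Mass of NaHSO₄: 1143 × 120.1 = 137,300 g.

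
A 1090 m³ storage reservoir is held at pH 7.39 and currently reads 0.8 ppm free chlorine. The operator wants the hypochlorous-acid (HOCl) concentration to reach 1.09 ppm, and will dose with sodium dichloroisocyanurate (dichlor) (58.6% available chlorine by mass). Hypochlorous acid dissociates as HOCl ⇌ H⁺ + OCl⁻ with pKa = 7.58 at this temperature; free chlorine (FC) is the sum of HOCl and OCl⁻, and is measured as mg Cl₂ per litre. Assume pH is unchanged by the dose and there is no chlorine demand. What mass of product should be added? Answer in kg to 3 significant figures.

1.85 kg

Volume: 1090 m³ = 1,090,000 L.
[OCl⁻]/[HOCl] = 10^(pH − pKa) = 10^(7.39 − 7.58) = 0.6457; fraction as HOCl = 1/(1 + 0.6457) = 0.6077.
Free chlorine required for 1.09 ppm HOCl: 1.09 / 0.6077 = 1.794 ppm.
FC to add: 1.794 − 0.8 = 0.9938 mg/L as Cl₂.
Cl₂ equivalent: 0.9938 mg/L × 1,090,000 L = 1083 g.
Product at 58.6% available Cl: 1083 / 0.586 = 1848 g.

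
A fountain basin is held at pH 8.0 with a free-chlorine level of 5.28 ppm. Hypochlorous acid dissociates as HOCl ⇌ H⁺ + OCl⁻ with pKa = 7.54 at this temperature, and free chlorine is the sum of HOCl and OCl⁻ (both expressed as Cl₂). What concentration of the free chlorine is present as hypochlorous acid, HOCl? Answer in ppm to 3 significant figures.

1.36 ppm

[OCl⁻]/[HOCl] = 10^(pH − pKa) = 10^(8.0 − 7.54) = 10^0.46 = 2.884.
Fraction as HOCl = 1 / (1 + 2.884) = 0.2575.
HOCl = 0.2575 × 5.28 ppm = 1.359 ppm.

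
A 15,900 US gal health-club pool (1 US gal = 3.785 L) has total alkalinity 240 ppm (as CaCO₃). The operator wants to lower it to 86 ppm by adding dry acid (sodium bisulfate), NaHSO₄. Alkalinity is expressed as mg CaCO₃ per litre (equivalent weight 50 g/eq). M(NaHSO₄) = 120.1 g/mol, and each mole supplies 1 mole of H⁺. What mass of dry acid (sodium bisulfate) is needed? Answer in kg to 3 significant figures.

22.3 kg

Volume: 15,900 US gal × 3.785 L/gal = 60,182 L.
Alkalinity to neutralize: (240 − 86) = 154 mg/L as CaCO₃ × 60,182 L = 9268 g as CaCO₃.
Equivalents of H⁺ required: 9268 ÷ 50 g/eq = 185.4 eq = 185.4 mol NaHSO₄.
Mass of NaHSO₄: 185.4 × 120.1 = 22,260 g.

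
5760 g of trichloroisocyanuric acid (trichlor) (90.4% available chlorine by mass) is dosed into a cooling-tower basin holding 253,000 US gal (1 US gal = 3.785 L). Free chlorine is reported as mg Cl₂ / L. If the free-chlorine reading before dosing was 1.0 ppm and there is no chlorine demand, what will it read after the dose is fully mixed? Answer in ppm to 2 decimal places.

6.44 ppm

Volume: 253,000 US gal × 3.785 L/gal = 957,605 L.
Available chlorine delivered: 5760 g × 0.904 = 5207 g as Cl₂.
Concentration rise: 5207 g / 957,605 L = 5.438 mg/L = 5.44 ppm.
Final FC: 1.0 + 5.44 = 6.44 ppm.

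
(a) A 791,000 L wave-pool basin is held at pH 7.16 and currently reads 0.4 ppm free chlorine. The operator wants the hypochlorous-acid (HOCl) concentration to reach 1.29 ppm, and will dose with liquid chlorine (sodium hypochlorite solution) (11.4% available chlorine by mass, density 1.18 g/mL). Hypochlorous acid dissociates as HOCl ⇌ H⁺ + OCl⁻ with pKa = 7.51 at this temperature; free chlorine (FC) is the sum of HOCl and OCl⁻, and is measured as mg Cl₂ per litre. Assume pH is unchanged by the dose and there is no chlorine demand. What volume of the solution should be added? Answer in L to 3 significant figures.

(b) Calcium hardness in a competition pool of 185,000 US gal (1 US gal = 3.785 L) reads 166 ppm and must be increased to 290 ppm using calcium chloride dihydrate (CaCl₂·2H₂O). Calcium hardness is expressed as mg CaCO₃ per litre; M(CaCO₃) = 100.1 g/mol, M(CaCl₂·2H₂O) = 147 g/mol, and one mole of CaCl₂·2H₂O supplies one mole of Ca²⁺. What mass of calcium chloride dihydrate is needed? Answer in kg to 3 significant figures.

(a) 8.62 L; (b) 128 kg

(a) [OCl⁻]/[HOCl] = 10^(pH − pKa) = 10^(7.16 − 7.51) = 0.4467; fraction as HOCl = 1/(1 + 0.4467) = 0.6912.
(a) Free chlorine required for 1.29 ppm HOCl: 1.29 / 0.6912 = 1.866 ppm.
(a) FC to add: 1.866 − 0.4 = 1.466 mg/L as Cl₂.
(a) Cl₂ equivalent: 1.466 mg/L × 791,000 L = 1160 g.
(a) Product at 11.4% available Cl: 1160 / 0.114 = 10,170 g.
(a) Volume: 10,170 g ÷ 1.18 g/mL = 8622 mL.

(b) Volume: 185,000 US gal × 3.785 L/gal = 700,225 L.
(b) Hardness to add: (290 − 166) = 124 mg/L as CaCO₃ × 700,225 L = 86,830 g as CaCO₃.
(b) Moles of Ca²⁺ (1 mol Ca²⁺ ≡ 1 mol CaCO₃): 86,830 / 100.1 g/mol = 867.4 mol.
(b) Mass of CaCl₂·2H₂O: 867.4 × 147 = 127,500 g.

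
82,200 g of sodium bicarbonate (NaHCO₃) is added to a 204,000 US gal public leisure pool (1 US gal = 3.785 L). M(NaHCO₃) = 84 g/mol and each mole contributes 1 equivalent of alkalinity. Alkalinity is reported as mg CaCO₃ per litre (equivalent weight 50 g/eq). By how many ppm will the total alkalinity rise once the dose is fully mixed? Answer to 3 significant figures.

Volume: 204,000 US gal × 3.785 L/gal = 772,140 L.
Moles of NaHCO₃: 82,200 g ÷ 84 g/mol = 978.6 mol → 978.6 eq of alkalinity.
As CaCO₃: 978.6 eq × 50 g/eq = 48,930 g.
Rise: 48,930 g / 772,140 L × 1000 = 63.37 mg/L.

63.4 ppm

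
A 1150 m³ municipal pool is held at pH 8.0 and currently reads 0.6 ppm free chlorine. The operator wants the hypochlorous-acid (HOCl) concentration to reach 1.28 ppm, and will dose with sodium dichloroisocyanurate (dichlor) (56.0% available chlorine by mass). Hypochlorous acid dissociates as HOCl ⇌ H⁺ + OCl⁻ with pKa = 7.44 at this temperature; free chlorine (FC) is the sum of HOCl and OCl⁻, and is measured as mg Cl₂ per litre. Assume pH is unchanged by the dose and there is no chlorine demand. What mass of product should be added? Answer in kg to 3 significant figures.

Volume: 1150 m³ = 1,150,000 L.
[OCl⁻]/[HOCl] = 10^(pH − pKa) = 10^(8.0 − 7.44) = 3.631; fraction as HOCl = 1/(1 + 3.631) = 0.2159.
Free chlorine required for 1.28 ppm HOCl: 1.28 / 0.2159 = 5.927 ppm.
FC to add: 5.927 − 0.6 = 5.327 mg/L as Cl₂.
Cl₂ equivalent: 5.327 mg/L × 1,150,000 L = 6127 g.
Product at 56.0% available Cl: 6127 / 0.56 = 10,940 g.

10.9 kg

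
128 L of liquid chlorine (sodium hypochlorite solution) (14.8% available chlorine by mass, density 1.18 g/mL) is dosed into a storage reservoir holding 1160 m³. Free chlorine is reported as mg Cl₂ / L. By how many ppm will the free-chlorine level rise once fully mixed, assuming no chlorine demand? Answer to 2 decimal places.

Volume: 1160 m³ = 1,160,000 L.
Mass of solution: 128 L × 1000 mL/L × 1.18 g/mL = 151,000 g.
Available chlorine delivered: 151,000 g × 0.148 = 22,350 g as Cl₂.
Concentration rise: 22,350 g / 1,160,000 L = 19.27 mg/L = 19.27 ppm.

19.27 ppm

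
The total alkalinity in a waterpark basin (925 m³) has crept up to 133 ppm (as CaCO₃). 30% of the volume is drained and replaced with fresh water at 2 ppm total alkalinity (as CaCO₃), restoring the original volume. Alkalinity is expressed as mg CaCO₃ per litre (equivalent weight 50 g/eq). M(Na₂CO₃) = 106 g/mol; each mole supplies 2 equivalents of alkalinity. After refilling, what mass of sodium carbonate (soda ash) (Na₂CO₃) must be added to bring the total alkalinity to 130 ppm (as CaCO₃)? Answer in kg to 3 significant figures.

Volume: 925 m³ = 925,000 L.
After draining 30% and refilling: 133 × 0.70 + 2 × 0.30 = 93.7 ppm.
Deficit to target: 130 − 93.7 = 36.3 mg/L.
As CaCO₃: 36.3 mg/L × 925,000 L = 33,580 g; ÷ 50 g/eq ÷ 2 = 335.8 mol Na₂CO₃.
Mass: 335.8 × 106 = 35,590 g.

35.6 kg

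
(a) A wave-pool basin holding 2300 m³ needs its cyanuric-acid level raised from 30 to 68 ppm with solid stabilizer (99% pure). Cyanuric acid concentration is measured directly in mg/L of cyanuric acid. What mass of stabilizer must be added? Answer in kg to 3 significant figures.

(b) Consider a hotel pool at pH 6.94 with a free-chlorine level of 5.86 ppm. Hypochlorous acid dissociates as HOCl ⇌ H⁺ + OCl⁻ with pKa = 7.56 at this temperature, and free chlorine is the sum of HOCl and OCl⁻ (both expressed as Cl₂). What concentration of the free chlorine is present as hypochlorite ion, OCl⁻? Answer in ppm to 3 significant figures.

(a) 88.3 kg; (b) 1.13 ppm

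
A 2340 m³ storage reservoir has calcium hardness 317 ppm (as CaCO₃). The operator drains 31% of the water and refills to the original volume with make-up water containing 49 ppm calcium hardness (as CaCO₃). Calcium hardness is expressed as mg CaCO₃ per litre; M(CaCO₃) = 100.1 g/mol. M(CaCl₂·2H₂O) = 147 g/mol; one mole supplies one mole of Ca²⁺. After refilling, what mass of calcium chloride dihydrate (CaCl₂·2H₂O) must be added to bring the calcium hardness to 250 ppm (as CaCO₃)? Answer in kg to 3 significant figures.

Volume: 2340 m³ = 2,340,000 L.
After draining 31% and refilling: 317 × 0.69 + 49 × 0.31 = 233.92 ppm.
Deficit to target: 250 − 233.92 = 16.08 mg/L.
As CaCO₃: 16.08 mg/L × 2,340,000 L = 37,630 g; ÷ 100.1 = 375.9 mol Ca²⁺.
Mass: 375.9 × 147 = 55,260 g.

55.3 kg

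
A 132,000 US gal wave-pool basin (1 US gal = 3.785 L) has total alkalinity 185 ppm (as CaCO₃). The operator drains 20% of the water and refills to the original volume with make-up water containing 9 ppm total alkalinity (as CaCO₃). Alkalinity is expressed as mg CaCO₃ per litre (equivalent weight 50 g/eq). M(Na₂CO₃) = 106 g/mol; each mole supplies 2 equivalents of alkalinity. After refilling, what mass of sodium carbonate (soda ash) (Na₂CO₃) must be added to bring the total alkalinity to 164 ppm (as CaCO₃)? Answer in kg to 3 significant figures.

7.52 kg

Volume: 132,000 US gal × 3.785 L/gal = 499,620 L.
After draining 20% and refilling: 185 × 0.80 + 9 × 0.20 = 149.8 ppm.
Deficit to target: 164 − 149.8 = 14.2 mg/L.
As CaCO₃: 14.2 mg/L × 499,620 L = 7095 g; ÷ 50 g/eq ÷ 2 = 70.95 mol Na₂CO₃.
Mass: 70.95 × 106 = 7520 g.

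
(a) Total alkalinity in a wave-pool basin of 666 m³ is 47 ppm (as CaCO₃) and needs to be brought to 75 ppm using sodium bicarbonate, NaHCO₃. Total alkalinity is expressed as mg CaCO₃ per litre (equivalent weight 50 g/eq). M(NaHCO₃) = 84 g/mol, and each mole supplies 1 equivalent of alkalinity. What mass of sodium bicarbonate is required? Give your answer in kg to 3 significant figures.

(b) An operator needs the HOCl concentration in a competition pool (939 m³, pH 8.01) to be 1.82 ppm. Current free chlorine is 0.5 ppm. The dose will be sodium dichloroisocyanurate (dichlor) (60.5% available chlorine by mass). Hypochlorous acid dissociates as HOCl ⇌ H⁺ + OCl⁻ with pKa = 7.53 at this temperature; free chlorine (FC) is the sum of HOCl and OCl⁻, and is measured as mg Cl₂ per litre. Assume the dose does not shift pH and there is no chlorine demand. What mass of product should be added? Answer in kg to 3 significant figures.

(a) 31.3 kg; (b) 10.6 kg

(a) Volume: 666 m³ = 666,000 L.
(a) Alkalinity to add: (75 − 47) = 28 mg/L as CaCO₃ × 666,000 L = 18,650 g as CaCO₃.
(a) Equivalents: 18,650 g ÷ 50 g/eq = 373 eq.
(a) NaHCO₃ supplies 1 eq per mole → 373 mol.
(a) Mass: 373 mol × 84 g/mol = 31,330 g.

(b) Volume: 939 m³ = 939,000 L.
(b) [OCl⁻]/[HOCl] = 10^(pH − pKa) = 10^(8.01 − 7.53) = 3.02; fraction as HOCl = 1/(1 + 3.02) = 0.2488.
(b) Free chlorine required for 1.82 ppm HOCl: 1.82 / 0.2488 = 7.316 ppm.
(b) FC to add: 7.316 − 0.5 = 6.816 mg/L as Cl₂.
(b) Cl₂ equivalent: 6.816 mg/L × 939,000 L = 6401 g.
(b) Product at 60.5% available Cl: 6401 / 0.605 = 10,580 g.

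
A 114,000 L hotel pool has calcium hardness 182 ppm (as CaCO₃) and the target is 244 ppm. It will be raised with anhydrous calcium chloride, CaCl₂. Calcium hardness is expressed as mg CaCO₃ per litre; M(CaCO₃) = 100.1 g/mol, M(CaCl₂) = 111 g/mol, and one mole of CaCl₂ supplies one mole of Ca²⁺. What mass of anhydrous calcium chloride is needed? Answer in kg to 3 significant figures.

7.84 kg

Hardness to add: (244 − 182) = 62 mg/L as CaCO₃ × 114,000 L = 7068 g as CaCO₃.
Moles of Ca²⁺ (1 mol Ca²⁺ ≡ 1 mol CaCO₃): 7068 / 100.1 g/mol = 70.61 mol.
Mass of CaCl₂: 70.61 × 111 = 7838 g.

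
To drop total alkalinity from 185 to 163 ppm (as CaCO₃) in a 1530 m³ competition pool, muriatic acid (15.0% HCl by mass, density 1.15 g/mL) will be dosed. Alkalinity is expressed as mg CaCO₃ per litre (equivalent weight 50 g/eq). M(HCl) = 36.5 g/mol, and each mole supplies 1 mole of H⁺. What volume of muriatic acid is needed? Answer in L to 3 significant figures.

142 L

Volume: 1530 m³ = 1,530,000 L.
Alkalinity to neutralize: (185 − 163) = 22 mg/L as CaCO₃ × 1,530,000 L = 33,660 g as CaCO₃.
Equivalents of H⁺ required: 33,660 ÷ 50 g/eq = 673.2 eq = 673.2 mol HCl.
Mass of HCl: 673.2 × 36.5 = 24,570 g.
Mass of 15.0% solution: 24,570 / 0.15 = 163,800 g.
Volume: 163,800 g ÷ 1.15 g/mL = 142,400 mL.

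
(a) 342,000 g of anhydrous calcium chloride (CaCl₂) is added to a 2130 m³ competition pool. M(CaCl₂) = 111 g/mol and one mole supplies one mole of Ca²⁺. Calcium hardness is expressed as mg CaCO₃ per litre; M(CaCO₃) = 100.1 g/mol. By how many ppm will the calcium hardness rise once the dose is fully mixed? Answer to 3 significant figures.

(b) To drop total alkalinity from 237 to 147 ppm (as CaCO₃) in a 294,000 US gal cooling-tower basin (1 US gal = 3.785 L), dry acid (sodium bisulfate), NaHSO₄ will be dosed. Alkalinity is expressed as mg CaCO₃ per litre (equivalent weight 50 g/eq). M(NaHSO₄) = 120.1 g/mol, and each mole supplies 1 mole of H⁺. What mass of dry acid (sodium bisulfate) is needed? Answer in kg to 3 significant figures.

(a) 145 ppm; (b) 241 kg

(a) Volume: 2130 m³ = 2,130,000 L.
(a) Moles of Ca²⁺: 342,000 g ÷ 111 g/mol = 3081 mol.
(a) As CaCO₃: 3081 mol × 100.1 g/mol = 308,400 g.
(a) Rise: 308,400 g / 2,130,000 L × 1000 = 144.8 mg/L.

(b) Volume: 294,000 US gal × 3.785 L/gal = 1,112,790 L.
(b) Alkalinity to neutralize: (237 − 147) = 90 mg/L as CaCO₃ × 1,112,790 L = 100,200 g as CaCO₃.
(b) Equivalents of H⁺ required: 100,200 ÷ 50 g/eq = 2003 eq = 2003 mol NaHSO₄.
(b) Mass of NaHSO₄: 2003 × 120.1 = 240,600 g.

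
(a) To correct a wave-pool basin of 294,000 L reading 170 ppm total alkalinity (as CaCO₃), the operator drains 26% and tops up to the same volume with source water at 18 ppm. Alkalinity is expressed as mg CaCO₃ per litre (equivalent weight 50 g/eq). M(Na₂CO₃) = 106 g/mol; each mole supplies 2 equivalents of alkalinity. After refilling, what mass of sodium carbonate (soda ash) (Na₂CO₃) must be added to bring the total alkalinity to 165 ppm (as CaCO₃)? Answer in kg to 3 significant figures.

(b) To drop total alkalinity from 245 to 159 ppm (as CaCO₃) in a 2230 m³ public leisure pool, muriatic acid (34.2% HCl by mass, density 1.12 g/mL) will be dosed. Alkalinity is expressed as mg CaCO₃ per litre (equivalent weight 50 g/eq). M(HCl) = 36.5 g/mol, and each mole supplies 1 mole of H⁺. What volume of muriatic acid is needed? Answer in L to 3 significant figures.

(a) 10.8 kg; (b) 365 L

(a) After draining 26% and refilling: 170 × 0.74 + 18 × 0.26 = 130.48 ppm.
(a) Deficit to target: 165 − 130.48 = 34.52 mg/L.
(a) As CaCO₃: 34.52 mg/L × 294,000 L = 10,150 g; ÷ 50 g/eq ÷ 2 = 101.5 mol Na₂CO₃.
(a) Mass: 101.5 × 106 = 10,760 g.

(b) Volume: 2230 m³ = 2,230,000 L.
(b) Alkalinity to neutralize: (245 − 159) = 86 mg/L as CaCO₃ × 2,230,000 L = 191,800 g as CaCO₃.
(b) Equivalents of H⁺ required: 191,800 ÷ 50 g/eq = 3836 eq = 3836 mol HCl.
(b) Mass of HCl: 3836 × 36.5 = 140,000 g.
(b) Mass of 34.2% solution: 140,000 / 0.342 = 409,400 g.
(b) Volume: 409,400 g ÷ 1.12 g/mL = 365,500 mL.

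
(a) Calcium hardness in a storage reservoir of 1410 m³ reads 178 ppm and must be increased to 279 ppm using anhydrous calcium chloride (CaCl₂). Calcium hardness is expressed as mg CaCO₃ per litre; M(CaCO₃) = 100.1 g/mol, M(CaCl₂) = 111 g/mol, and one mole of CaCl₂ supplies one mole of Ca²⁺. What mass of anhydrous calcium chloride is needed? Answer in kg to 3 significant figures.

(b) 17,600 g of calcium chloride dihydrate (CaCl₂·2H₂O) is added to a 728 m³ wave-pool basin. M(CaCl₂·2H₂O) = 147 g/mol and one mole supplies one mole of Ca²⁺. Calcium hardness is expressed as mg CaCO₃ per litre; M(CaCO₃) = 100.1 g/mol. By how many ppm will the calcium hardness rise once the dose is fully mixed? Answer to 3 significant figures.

(a) 158 kg; (b) 16.5 ppm

(a) Volume: 1410 m³ = 1,410,000 L.
(a) Hardness to add: (279 − 178) = 101 mg/L as CaCO₃ × 1,410,000 L = 142,400 g as CaCO₃.
(a) Moles of Ca²⁺ (1 mol Ca²⁺ ≡ 1 mol CaCO₃): 142,400 / 100.1 g/mol = 1423 mol.
(a) Mass of CaCl₂: 1423 × 111 = 157,900 g.

(b) Volume: 728 m³ = 728,000 L.
(b) Moles of Ca²⁺: 17,600 g ÷ 147 g/mol = 119.7 mol.
(b) As CaCO₃: 119.7 mol × 100.1 g/mol = 11,980 g.
(b) Rise: 11,980 g / 728,000 L × 1000 = 16.46 mg/L.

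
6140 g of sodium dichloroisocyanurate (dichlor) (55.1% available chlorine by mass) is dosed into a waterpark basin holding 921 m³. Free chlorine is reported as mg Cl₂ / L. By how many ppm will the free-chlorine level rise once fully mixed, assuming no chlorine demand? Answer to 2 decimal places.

3.67 ppm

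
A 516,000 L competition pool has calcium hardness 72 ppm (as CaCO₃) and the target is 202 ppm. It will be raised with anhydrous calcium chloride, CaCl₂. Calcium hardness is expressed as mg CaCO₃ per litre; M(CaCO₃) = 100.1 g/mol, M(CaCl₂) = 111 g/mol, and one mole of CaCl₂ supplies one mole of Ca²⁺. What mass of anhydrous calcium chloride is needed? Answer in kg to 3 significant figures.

74.4 kg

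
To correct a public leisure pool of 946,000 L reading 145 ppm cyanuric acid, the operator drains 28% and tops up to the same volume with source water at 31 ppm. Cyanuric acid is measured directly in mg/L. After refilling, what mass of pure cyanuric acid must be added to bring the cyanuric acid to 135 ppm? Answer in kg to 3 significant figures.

After draining 28% and refilling: 145 × 0.72 + 31 × 0.28 = 113.08 ppm.
Deficit to target: 135 − 113.08 = 21.92 mg/L.
Mass: 21.92 mg/L × 946,000 L = 20,740 g cyanuric acid.

20.7 kg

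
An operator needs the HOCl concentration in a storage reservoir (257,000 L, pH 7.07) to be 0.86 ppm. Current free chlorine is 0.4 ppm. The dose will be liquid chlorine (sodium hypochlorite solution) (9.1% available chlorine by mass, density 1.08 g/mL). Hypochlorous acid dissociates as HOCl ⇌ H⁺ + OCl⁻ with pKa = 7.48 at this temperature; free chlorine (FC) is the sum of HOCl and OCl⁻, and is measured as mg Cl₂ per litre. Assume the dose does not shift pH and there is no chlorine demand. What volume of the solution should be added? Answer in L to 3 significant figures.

[OCl⁻]/[HOCl] = 10^(pH − pKa) = 10^(7.07 − 7.48) = 0.389; fraction as HOCl = 1/(1 + 0.389) = 0.7199.
Free chlorine required for 0.86 ppm HOCl: 0.86 / 0.7199 = 1.195 ppm.
FC to add: 1.195 − 0.4 = 0.7946 mg/L as Cl₂.
Cl₂ equivalent: 0.7946 mg/L × 257,000 L = 204.2 g.
Product at 9.1% available Cl: 204.2 / 0.091 = 2244 g.
Volume: 2244 g ÷ 1.08 g/mL = 2078 mL.

2.08 L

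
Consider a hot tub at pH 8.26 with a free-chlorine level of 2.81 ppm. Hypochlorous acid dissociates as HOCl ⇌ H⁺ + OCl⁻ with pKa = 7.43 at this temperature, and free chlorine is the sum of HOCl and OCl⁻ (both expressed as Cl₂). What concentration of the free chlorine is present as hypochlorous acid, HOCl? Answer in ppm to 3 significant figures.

0.362 ppm

[OCl⁻]/[HOCl] = 10^(pH − pKa) = 10^(8.26 − 7.43) = 10^0.83 = 6.761.
Fraction as HOCl = 1 / (1 + 6.761) = 0.1289.
HOCl = 0.1289 × 2.81 ppm = 0.3621 ppm.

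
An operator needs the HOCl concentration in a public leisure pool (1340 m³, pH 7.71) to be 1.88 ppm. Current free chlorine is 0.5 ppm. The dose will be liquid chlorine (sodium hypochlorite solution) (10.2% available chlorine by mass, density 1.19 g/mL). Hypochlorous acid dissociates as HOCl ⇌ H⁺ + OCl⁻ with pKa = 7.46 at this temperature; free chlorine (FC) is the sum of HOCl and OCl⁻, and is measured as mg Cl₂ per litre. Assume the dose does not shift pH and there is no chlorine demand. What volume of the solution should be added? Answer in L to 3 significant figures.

52.1 L

Volume: 1340 m³ = 1,340,000 L.
[OCl⁻]/[HOCl] = 10^(pH − pKa) = 10^(7.71 − 7.46) = 1.778; fraction as HOCl = 1/(1 + 1.778) = 0.3599.
Free chlorine required for 1.88 ppm HOCl: 1.88 / 0.3599 = 5.223 ppm.
FC to add: 5.223 − 0.5 = 4.723 mg/L as Cl₂.
Cl₂ equivalent: 4.723 mg/L × 1,340,000 L = 6329 g.
Product at 10.2% available Cl: 6329 / 0.102 = 62,050 g.
Volume: 62,050 g ÷ 1.19 g/mL = 52,140 mL.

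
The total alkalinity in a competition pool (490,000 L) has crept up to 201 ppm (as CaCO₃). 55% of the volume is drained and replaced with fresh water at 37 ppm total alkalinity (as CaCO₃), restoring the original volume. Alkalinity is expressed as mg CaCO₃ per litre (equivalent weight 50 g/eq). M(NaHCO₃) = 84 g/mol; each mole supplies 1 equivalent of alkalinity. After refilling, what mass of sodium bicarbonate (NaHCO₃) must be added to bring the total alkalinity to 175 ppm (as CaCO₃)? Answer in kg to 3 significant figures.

After draining 55% and refilling: 201 × 0.45 + 37 × 0.55 = 110.8 ppm.
Deficit to target: 175 − 110.8 = 64.2 mg/L.
As CaCO₃: 64.2 mg/L × 490,000 L = 31,460 g; ÷ 50 g/eq ÷ 1 = 629.2 mol NaHCO₃.
Mass: 629.2 × 84 = 52,850 g.

52.8 kg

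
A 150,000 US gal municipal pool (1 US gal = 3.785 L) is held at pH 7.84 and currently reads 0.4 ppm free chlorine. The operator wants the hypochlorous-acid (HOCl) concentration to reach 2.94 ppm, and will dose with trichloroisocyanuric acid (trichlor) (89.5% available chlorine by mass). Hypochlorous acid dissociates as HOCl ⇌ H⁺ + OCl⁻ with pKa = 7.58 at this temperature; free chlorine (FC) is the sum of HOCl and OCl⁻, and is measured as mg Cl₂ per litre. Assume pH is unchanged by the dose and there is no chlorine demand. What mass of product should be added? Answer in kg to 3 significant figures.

5.01 kg

Volume: 150,000 US gal × 3.785 L/gal = 567,750 L.
[OCl⁻]/[HOCl] = 10^(pH − pKa) = 10^(7.84 − 7.58) = 1.82; fraction as HOCl = 1/(1 + 1.82) = 0.3546.
Free chlorine required for 2.94 ppm HOCl: 2.94 / 0.3546 = 8.29 ppm.
FC to add: 8.29 − 0.4 = 7.89 mg/L as Cl₂.
Cl₂ equivalent: 7.89 mg/L × 567,750 L = 4480 g.
Product at 89.5% available Cl: 4480 / 0.895 = 5005 g.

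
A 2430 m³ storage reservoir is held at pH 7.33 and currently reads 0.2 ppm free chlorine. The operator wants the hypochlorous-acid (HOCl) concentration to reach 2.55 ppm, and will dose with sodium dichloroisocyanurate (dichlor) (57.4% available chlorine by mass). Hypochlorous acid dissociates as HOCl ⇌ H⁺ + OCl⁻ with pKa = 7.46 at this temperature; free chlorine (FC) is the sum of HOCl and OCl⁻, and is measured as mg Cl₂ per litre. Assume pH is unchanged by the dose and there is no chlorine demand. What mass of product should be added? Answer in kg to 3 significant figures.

Volume: 2430 m³ = 2,430,000 L.
[OCl⁻]/[HOCl] = 10^(pH − pKa) = 10^(7.33 − 7.46) = 0.7413; fraction as HOCl = 1/(1 + 0.7413) = 0.5743.
Free chlorine required for 2.55 ppm HOCl: 2.55 / 0.5743 = 4.44 ppm.
FC to add: 4.44 − 0.2 = 4.24 mg/L as Cl₂.
Cl₂ equivalent: 4.24 mg/L × 2,430,000 L = 10,300 g.
Product at 57.4% available Cl: 10,300 / 0.574 = 17,950 g.

18.0 kg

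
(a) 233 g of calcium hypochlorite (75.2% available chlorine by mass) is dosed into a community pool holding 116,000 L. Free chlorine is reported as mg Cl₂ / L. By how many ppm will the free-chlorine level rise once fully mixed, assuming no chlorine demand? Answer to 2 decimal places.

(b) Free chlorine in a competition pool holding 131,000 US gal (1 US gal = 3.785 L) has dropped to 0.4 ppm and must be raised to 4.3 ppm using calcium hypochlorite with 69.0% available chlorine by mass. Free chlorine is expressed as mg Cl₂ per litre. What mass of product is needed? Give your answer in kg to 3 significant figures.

(a) Available chlorine delivered: 233 g × 0.752 = 175.2 g as Cl₂.
(a) Concentration rise: 175.2 g / 116,000 L = 1.51 mg/L = 1.51 ppm.

(b) Volume: 131,000 US gal × 3.785 L/gal = 495,835 L.
(b) Chlorine deficit: 4.3 − 0.4 = 3.9 ppm = 3.9 mg/L as Cl₂.
(b) Cl₂ equivalent needed: 3.9 mg/L × 495,835 L = 1,934,000 mg = 1934 g.
(b) Product at 69.0% available chlorine: 1934 / 0.69 = 2803 g.

(a) 1.51 ppm; (b) 2.80 kg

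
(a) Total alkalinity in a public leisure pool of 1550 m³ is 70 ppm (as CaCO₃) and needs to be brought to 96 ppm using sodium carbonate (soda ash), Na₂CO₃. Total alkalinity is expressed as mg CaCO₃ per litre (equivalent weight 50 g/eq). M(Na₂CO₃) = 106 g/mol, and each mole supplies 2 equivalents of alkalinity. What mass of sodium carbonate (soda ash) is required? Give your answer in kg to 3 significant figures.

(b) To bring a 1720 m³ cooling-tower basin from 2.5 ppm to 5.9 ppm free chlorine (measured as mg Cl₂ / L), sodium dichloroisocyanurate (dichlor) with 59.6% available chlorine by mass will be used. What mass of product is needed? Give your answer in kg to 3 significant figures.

(a) Volume: 1550 m³ = 1,550,000 L.
(a) Alkalinity to add: (96 − 70) = 26 mg/L as CaCO₃ × 1,550,000 L = 40,300 g as CaCO₃.
(a) Equivalents: 40,300 g ÷ 50 g/eq = 806 eq.
(a) Each mole of Na₂CO₃ supplies 2 eq, so 806 / 2 = 403 mol.
(a) Mass: 403 mol × 106 g/mol = 42,720 g.

(b) Volume: 1720 m³ = 1,720,000 L.
(b) Chlorine deficit: 5.9 − 2.5 = 3.4 ppm = 3.4 mg/L as Cl₂.
(b) Cl₂ equivalent needed: 3.4 mg/L × 1,720,000 L = 5,848,000 mg = 5848 g.
(b) Product at 59.6% available chlorine: 5848 / 0.596 = 9812 g.

(a) 42.7 kg; (b) 9.81 kg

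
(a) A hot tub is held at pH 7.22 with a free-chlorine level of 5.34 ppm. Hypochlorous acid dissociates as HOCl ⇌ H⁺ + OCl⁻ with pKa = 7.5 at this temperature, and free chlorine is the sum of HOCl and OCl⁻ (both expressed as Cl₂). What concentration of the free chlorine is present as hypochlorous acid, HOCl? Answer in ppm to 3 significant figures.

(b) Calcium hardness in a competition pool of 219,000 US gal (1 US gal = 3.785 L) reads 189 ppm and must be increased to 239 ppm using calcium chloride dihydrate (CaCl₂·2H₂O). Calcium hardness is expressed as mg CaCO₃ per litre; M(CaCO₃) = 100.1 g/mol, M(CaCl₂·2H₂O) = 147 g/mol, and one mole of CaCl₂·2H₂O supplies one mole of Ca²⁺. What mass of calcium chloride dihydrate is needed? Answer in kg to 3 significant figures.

(a) 3.50 ppm; (b) 60.9 kg

(a) [OCl⁻]/[HOCl] = 10^(pH − pKa) = 10^(7.22 − 7.5) = 10^-0.28 = 0.5248.
(a) Fraction as HOCl = 1 / (1 + 0.5248) = 0.6558.
(a) HOCl = 0.6558 × 5.34 ppm = 3.502 ppm.

(b) Volume: 219,000 US gal × 3.785 L/gal = 828,915 L.
(b) Hardness to add: (239 − 189) = 50 mg/L as CaCO₃ × 828,915 L = 41,450 g as CaCO₃.
(b) Moles of Ca²⁺ (1 mol Ca²⁺ ≡ 1 mol CaCO₃): 41,450 / 100.1 g/mol = 414 mol.
(b) Mass of CaCl₂·2H₂O: 414 × 147 = 60,860 g.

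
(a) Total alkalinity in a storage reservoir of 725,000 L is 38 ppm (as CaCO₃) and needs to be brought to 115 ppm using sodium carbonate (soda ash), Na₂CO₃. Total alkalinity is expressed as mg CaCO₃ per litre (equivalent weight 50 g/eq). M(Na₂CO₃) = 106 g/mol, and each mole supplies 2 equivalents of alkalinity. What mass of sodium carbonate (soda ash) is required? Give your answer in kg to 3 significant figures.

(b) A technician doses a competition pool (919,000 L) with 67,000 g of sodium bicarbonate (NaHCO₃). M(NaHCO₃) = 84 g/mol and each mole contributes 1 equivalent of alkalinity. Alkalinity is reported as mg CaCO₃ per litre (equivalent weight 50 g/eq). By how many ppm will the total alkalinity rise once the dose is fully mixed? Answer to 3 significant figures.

(a) 59.2 kg; (b) 43.4 ppm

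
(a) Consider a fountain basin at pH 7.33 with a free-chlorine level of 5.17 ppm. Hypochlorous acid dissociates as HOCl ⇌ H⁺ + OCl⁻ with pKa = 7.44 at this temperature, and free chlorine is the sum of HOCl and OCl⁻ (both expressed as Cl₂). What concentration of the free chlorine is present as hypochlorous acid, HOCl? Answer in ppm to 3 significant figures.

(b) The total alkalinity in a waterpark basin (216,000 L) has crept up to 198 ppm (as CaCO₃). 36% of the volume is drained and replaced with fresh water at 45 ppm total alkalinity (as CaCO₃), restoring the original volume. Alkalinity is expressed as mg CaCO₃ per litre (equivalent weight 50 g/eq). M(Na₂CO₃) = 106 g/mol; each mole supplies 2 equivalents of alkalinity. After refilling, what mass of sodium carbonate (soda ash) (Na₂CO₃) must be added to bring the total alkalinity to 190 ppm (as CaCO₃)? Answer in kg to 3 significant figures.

(a) 2.91 ppm; (b) 10.8 kg

(a) [OCl⁻]/[HOCl] = 10^(pH − pKa) = 10^(7.33 − 7.44) = 10^-0.11 = 0.7762.
(a) Fraction as HOCl = 1 / (1 + 0.7762) = 0.563.
(a) HOCl = 0.563 × 5.17 ppm = 2.911 ppm.

(b) After draining 36% and refilling: 198 × 0.64 + 45 × 0.36 = 142.92 ppm.
(b) Deficit to target: 190 − 142.92 = 47.08 mg/L.
(b) As CaCO₃: 47.08 mg/L × 216,000 L = 10,170 g; ÷ 50 g/eq ÷ 2 = 101.7 mol Na₂CO₃.
(b) Mass: 101.7 × 106 = 10,780 g.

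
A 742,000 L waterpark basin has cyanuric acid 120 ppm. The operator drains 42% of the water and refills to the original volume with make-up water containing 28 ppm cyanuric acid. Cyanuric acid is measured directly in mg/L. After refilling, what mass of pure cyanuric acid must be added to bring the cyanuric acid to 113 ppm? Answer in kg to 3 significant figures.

23.5 kg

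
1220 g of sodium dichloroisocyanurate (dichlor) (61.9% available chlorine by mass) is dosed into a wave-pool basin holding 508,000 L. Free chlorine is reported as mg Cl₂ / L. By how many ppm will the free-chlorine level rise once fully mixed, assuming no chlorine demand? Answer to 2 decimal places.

Available chlorine delivered: 1220 g × 0.619 = 755.2 g as Cl₂.
Concentration rise: 755.2 g / 508,000 L = 1.487 mg/L = 1.49 ppm.

1.49 ppm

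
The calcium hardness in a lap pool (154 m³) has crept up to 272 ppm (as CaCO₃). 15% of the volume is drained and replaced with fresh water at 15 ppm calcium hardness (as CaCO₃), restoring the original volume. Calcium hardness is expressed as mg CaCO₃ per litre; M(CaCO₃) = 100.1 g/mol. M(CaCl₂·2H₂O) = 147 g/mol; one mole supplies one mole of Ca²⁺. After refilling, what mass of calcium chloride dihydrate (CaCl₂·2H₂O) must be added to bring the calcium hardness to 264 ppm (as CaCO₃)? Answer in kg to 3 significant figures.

6.91 kg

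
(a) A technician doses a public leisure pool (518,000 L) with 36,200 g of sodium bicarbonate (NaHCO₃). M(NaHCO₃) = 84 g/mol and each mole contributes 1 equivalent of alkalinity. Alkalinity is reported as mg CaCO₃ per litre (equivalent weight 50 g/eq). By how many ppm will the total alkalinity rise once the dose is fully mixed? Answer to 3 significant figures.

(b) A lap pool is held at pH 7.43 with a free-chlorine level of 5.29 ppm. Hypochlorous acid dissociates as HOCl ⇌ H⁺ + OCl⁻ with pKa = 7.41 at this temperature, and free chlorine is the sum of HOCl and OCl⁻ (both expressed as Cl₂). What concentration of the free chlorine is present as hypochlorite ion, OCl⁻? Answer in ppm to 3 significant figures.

(a) 41.6 ppm; (b) 2.71 ppm

(a) Moles of NaHCO₃: 36,200 g ÷ 84 g/mol = 431 mol → 431 eq of alkalinity.
(a) As CaCO₃: 431 eq × 50 g/eq = 21,550 g.
(a) Rise: 21,550 g / 518,000 L × 1000 = 41.6 mg/L.

(b) [OCl⁻]/[HOCl] = 10^(pH − pKa) = 10^(7.43 − 7.41) = 10^0.02 = 1.047.
(b) Fraction as HOCl = 1 / (1 + 1.047) = 0.4885.
(b) OCl⁻ = (1 − 0.4885) × 5.29 ppm = 2.706 ppm.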